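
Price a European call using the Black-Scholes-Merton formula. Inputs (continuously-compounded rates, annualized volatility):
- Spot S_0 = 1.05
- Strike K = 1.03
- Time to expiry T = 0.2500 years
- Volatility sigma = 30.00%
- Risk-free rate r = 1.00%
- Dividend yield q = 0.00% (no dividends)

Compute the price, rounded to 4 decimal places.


d1 = (ln(S/K) + (r - q + 0.5*sigma^2) * T) / (sigma * sqrt(T)) = 0.21987575
d2 = d1 - sigma * sqrt(T) = 0.06987575
exp(-rT) = 0.99750312; exp(-qT) = 1.00000000
C = S_0 * exp(-qT) * N(d1) - K * exp(-rT) * N(d2)
N(d1) = 0.58701604; N(d2) = 0.52785372
C = 1.0500 * 1.00000000 * 0.58701604 - 1.0300 * 0.99750312 * 0.52785372 = 0.0740

Answer: Price = 0.0740


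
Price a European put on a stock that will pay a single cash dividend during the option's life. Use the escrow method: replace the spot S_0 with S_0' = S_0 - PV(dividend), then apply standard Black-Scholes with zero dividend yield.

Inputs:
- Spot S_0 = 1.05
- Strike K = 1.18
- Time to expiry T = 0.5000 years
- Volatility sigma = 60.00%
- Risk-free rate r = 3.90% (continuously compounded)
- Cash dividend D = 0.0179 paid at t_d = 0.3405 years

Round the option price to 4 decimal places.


PV(D) = D * exp(-r * t_d) = 0.0179 * 0.98680828 = 0.01766387
S_0' = S_0 - PV(D) = 1.0500 - 0.01766387 = 1.03233613
d1 = (ln(S_0'/K) + (r + sigma^2/2)*T) / (sigma*sqrt(T)) = -0.05701665
d2 = d1 - sigma*sqrt(T) = -0.48128072
exp(-rT) = 0.98068890
N(-d1) = 0.52273403; N(-d2) = 0.68484150
P = K * exp(-rT) * N(-d2) - S_0' * N(-d1) = 1.1800 * 0.98068890 * 0.68484150 - 1.03233613 * 0.52273403 = 0.2529

Answer: Price = 0.2529


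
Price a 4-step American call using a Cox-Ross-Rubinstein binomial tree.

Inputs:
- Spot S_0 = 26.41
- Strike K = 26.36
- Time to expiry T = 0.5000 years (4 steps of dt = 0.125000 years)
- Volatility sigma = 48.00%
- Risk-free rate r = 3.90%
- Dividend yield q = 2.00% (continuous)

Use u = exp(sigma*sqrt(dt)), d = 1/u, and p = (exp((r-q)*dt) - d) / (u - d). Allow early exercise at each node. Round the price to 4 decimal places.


dt = T/N = 0.125000
u = exp(sigma*sqrt(dt)) = 1.184956; d = 1/u = 0.843913
p = (exp((r-q)*dt) - d) / (u - d) = 0.464647
Discount per step: exp(-r*dt) = 0.995137
Stock lattice S(k, i) with i counting down-moves:
  k=0: S(0,0) = 26.4100
  k=1: S(1,0) = 31.2947; S(1,1) = 22.2877
  k=2: S(2,0) = 37.0828; S(2,1) = 26.4100; S(2,2) = 18.8089
  k=3: S(3,0) = 43.9415; S(3,1) = 31.2947; S(3,2) = 22.2877; S(3,3) = 15.8731
  k=4: S(4,0) = 52.0688; S(4,1) = 37.0828; S(4,2) = 26.4100; S(4,3) = 18.8089; S(4,4) = 13.3955
Terminal payoffs V(N, i) = max(S_T - K, 0):
  V(4,0) = 25.708764; V(4,1) = 10.722827; V(4,2) = 0.050000; V(4,3) = 0.000000; V(4,4) = 0.000000
Backward induction: V(k, i) = exp(-r*dt) * [p * V(k+1, i) + (1-p) * V(k+1, i+1)]; then take max(V_cont, immediate exercise) for American.
  V(3,0) = exp(-r*dt) * [p*25.708764 + (1-p)*10.722827] = 17.599993; exercise = 17.581518; V(3,0) = max -> 17.599993
  V(3,1) = exp(-r*dt) * [p*10.722827 + (1-p)*0.050000] = 4.984741; exercise = 4.934687; V(3,1) = max -> 4.984741
  V(3,2) = exp(-r*dt) * [p*0.050000 + (1-p)*0.000000] = 0.023119; exercise = 0.000000; V(3,2) = max -> 0.023119
  V(3,3) = exp(-r*dt) * [p*0.000000 + (1-p)*0.000000] = 0.000000; exercise = 0.000000; V(3,3) = max -> 0.000000
  V(2,0) = exp(-r*dt) * [p*17.599993 + (1-p)*4.984741] = 10.793637; exercise = 10.722827; V(2,0) = max -> 10.793637
  V(2,1) = exp(-r*dt) * [p*4.984741 + (1-p)*0.023119] = 2.317200; exercise = 0.050000; V(2,1) = max -> 2.317200
  V(2,2) = exp(-r*dt) * [p*0.023119 + (1-p)*0.000000] = 0.010690; exercise = 0.000000; V(2,2) = max -> 0.010690
  V(1,0) = exp(-r*dt) * [p*10.793637 + (1-p)*2.317200] = 6.225331; exercise = 4.934687; V(1,0) = max -> 6.225331
  V(1,1) = exp(-r*dt) * [p*2.317200 + (1-p)*0.010690] = 1.077140; exercise = 0.000000; V(1,1) = max -> 1.077140
  V(0,0) = exp(-r*dt) * [p*6.225331 + (1-p)*1.077140] = 3.452362; exercise = 0.050000; V(0,0) = max -> 3.452362

Answer: Price = V(0,0) = 3.4524


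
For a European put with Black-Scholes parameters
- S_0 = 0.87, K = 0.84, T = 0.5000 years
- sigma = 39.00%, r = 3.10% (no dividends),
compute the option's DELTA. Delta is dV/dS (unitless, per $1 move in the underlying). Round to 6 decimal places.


d1 = 0.3213394906; d2 = 0.0455678459
phi(d1) = 0.3788677546; exp(-qT) = 1.0000000000; exp(-rT) = 0.9846195068
N(-d1) = 0.3739765664
Delta = -exp(-qT) * N(-d1) = -1.0000000000 * 0.3739765664 = -0.373977

Answer: Delta = -0.373977


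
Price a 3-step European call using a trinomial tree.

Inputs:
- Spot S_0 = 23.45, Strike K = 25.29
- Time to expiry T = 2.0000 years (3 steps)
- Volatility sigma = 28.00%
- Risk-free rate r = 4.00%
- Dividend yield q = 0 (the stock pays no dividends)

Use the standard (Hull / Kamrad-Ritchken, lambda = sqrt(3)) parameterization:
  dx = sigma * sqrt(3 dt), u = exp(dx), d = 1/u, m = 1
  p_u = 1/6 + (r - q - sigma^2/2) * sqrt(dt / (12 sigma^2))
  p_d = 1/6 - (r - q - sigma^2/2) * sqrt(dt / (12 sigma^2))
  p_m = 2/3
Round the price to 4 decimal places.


dt = T/N = 0.666667; dx = sigma*sqrt(3*dt) = 0.395980
u = exp(dx) = 1.485839; d = 1/u = 0.673020
p_u = 0.167340, p_m = 0.666667, p_d = 0.165993
Discount per step: exp(-r*dt) = 0.973686
Stock lattice S(k, j) with j the centered position index:
  k=0: S(0,+0) = 23.4500
  k=1: S(1,-1) = 15.7823; S(1,+0) = 23.4500; S(1,+1) = 34.8429
  k=2: S(2,-2) = 10.6218; S(2,-1) = 15.7823; S(2,+0) = 23.4500; S(2,+1) = 34.8429; S(2,+2) = 51.7710
  k=3: S(3,-3) = 7.1487; S(3,-2) = 10.6218; S(3,-1) = 15.7823; S(3,+0) = 23.4500; S(3,+1) = 34.8429; S(3,+2) = 51.7710; S(3,+3) = 76.9234
Terminal payoffs V(N, j) = max(S_T - K, 0):
  V(3,-3) = 0.000000; V(3,-2) = 0.000000; V(3,-1) = 0.000000; V(3,+0) = 0.000000; V(3,+1) = 9.552932; V(3,+2) = 26.480997; V(3,+3) = 51.633382
Backward induction: V(k, j) = exp(-r*dt) * [p_u * V(k+1, j+1) + p_m * V(k+1, j) + p_d * V(k+1, j-1)]
  V(2,-2) = exp(-r*dt) * [p_u*0.000000 + p_m*0.000000 + p_d*0.000000] = 0.000000
  V(2,-1) = exp(-r*dt) * [p_u*0.000000 + p_m*0.000000 + p_d*0.000000] = 0.000000
  V(2,+0) = exp(-r*dt) * [p_u*9.552932 + p_m*0.000000 + p_d*0.000000] = 1.556523
  V(2,+1) = exp(-r*dt) * [p_u*26.480997 + p_m*9.552932 + p_d*0.000000] = 10.515761
  V(2,+2) = exp(-r*dt) * [p_u*51.633382 + p_m*26.480997 + p_d*9.552932] = 27.146413
  V(1,-1) = exp(-r*dt) * [p_u*1.556523 + p_m*0.000000 + p_d*0.000000] = 0.253615
  V(1,+0) = exp(-r*dt) * [p_u*10.515761 + p_m*1.556523 + p_d*0.000000] = 2.723779
  V(1,+1) = exp(-r*dt) * [p_u*27.146413 + p_m*10.515761 + p_d*1.556523] = 11.500751
  V(0,+0) = exp(-r*dt) * [p_u*11.500751 + p_m*2.723779 + p_d*0.253615] = 3.682955

Answer: Price = V(0,0) = 3.6830


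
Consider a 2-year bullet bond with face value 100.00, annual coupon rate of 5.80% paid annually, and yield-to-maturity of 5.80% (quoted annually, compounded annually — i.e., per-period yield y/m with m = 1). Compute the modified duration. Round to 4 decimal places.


Coupon per period c = face * coupon_rate / m = 5.800000
Periods per year m = 1; per-period yield y/m = 0.058000
Number of cashflows N = 2
Cashflows (t years, CF_t, discount factor 1/(1+y/m)^(m*t), PV):
  t = 1.0000: CF_t = 5.800000, DF = 0.945180, PV = 5.482042
  t = 2.0000: CF_t = 105.800000, DF = 0.893364, PV = 94.517958
Price P = sum_t PV_t = 100.000000
First compute Macaulay numerator sum_t t * PV_t:
  t * PV_t at t = 1.0000: 5.482042
  t * PV_t at t = 2.0000: 189.035917
Macaulay duration D = 194.517958 / 100.000000 = 1.945180
Modified duration = D / (1 + y/m) = 1.945180 / (1 + 0.058000) = 1.838544

Answer: Modified duration = 1.8385


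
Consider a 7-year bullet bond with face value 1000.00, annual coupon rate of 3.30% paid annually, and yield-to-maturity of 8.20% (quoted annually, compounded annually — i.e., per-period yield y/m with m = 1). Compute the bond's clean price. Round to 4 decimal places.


Answer: Price = 746.6236

Derivation:
Coupon per period c = face * coupon_rate / m = 33.000000
Periods per year m = 1; per-period yield y/m = 0.082000
Number of cashflows N = 7
Cashflows (t years, CF_t, discount factor 1/(1+y/m)^(m*t), PV):
  t = 1.0000: CF_t = 33.000000, DF = 0.924214, PV = 30.499076
  t = 2.0000: CF_t = 33.000000, DF = 0.854172, PV = 28.187686
  t = 3.0000: CF_t = 33.000000, DF = 0.789438, PV = 26.051465
  t = 4.0000: CF_t = 33.000000, DF = 0.729610, PV = 24.077140
  t = 5.0000: CF_t = 33.000000, DF = 0.674316, PV = 22.252440
  t = 6.0000: CF_t = 33.000000, DF = 0.623213, PV = 20.566026
  t = 7.0000: CF_t = 1033.000000, DF = 0.575982, PV = 594.989766
Price P = sum_t PV_t = 746.623599


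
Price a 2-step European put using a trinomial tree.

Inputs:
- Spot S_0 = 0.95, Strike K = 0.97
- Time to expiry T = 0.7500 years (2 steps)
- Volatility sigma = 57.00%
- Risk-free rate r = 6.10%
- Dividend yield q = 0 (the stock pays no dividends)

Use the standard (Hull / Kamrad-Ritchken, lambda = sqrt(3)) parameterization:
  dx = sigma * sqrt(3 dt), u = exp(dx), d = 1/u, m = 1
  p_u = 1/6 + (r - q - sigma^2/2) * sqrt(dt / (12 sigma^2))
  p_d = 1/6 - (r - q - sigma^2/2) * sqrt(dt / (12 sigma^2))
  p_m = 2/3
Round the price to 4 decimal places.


dt = T/N = 0.375000; dx = sigma*sqrt(3*dt) = 0.604576
u = exp(dx) = 1.830476; d = 1/u = 0.546306
p_u = 0.135204, p_m = 0.666667, p_d = 0.198130
Discount per step: exp(-r*dt) = 0.977385
Stock lattice S(k, j) with j the centered position index:
  k=0: S(0,+0) = 0.9500
  k=1: S(1,-1) = 0.5190; S(1,+0) = 0.9500; S(1,+1) = 1.7390
  k=2: S(2,-2) = 0.2835; S(2,-1) = 0.5190; S(2,+0) = 0.9500; S(2,+1) = 1.7390; S(2,+2) = 3.1831
Terminal payoffs V(N, j) = max(K - S_T, 0):
  V(2,-2) = 0.686472; V(2,-1) = 0.451009; V(2,+0) = 0.020000; V(2,+1) = 0.000000; V(2,+2) = 0.000000
Backward induction: V(k, j) = exp(-r*dt) * [p_u * V(k+1, j+1) + p_m * V(k+1, j) + p_d * V(k+1, j-1)]
  V(1,-1) = exp(-r*dt) * [p_u*0.020000 + p_m*0.451009 + p_d*0.686472] = 0.429451
  V(1,+0) = exp(-r*dt) * [p_u*0.000000 + p_m*0.020000 + p_d*0.451009] = 0.100369
  V(1,+1) = exp(-r*dt) * [p_u*0.000000 + p_m*0.000000 + p_d*0.020000] = 0.003873
  V(0,+0) = exp(-r*dt) * [p_u*0.003873 + p_m*0.100369 + p_d*0.429451] = 0.149074

Answer: Price = V(0,0) = 0.1491


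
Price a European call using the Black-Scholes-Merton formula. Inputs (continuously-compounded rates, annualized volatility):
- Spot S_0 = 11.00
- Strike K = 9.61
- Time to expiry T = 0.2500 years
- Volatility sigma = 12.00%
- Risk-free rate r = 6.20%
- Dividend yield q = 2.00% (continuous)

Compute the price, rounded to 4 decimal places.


Answer: Price = 1.4845

Derivation:
d1 = (ln(S/K) + (r - q + 0.5*sigma^2) * T) / (sigma * sqrt(T)) = 2.45651750
d2 = d1 - sigma * sqrt(T) = 2.39651750
exp(-rT) = 0.98461951; exp(-qT) = 0.99501248
C = S_0 * exp(-qT) * N(d1) - K * exp(-rT) * N(d2)
N(d1) = 0.99298545; N(d2) = 0.99172415
C = 11.0000 * 0.99501248 * 0.99298545 - 9.6100 * 0.98461951 * 0.99172415 = 1.4845


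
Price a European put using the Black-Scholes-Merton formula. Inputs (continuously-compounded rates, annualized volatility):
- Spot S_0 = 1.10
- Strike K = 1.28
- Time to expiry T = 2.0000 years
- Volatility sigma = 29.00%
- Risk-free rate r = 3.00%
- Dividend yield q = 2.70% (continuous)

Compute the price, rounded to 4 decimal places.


Answer: Price = 0.2754

Derivation:
d1 = (ln(S/K) + (r - q + 0.5*sigma^2) * T) / (sigma * sqrt(T)) = -0.14983324
d2 = d1 - sigma * sqrt(T) = -0.55995517
exp(-rT) = 0.94176453; exp(-qT) = 0.94743211
P = K * exp(-rT) * N(-d2) - S_0 * exp(-qT) * N(-d1)
N(-d1) = 0.55955191; N(-d2) = 0.71224499
P = 1.2800 * 0.94176453 * 0.71224499 - 1.1000 * 0.94743211 * 0.55955191 = 0.2754


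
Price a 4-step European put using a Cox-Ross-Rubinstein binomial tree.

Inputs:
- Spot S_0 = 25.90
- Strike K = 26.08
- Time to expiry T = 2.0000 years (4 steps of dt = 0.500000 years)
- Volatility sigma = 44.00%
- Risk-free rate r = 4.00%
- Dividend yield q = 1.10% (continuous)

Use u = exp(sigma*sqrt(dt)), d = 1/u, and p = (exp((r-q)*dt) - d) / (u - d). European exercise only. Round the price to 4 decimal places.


Answer: Price = V(0,0) = 5.0914

Derivation:
dt = T/N = 0.500000
u = exp(sigma*sqrt(dt)) = 1.364963; d = 1/u = 0.732621
p = (exp((r-q)*dt) - d) / (u - d) = 0.445937
Discount per step: exp(-r*dt) = 0.980199
Stock lattice S(k, i) with i counting down-moves:
  k=0: S(0,0) = 25.9000
  k=1: S(1,0) = 35.3525; S(1,1) = 18.9749
  k=2: S(2,0) = 48.2549; S(2,1) = 25.9000; S(2,2) = 13.9014
  k=3: S(3,0) = 65.8661; S(3,1) = 35.3525; S(3,2) = 18.9749; S(3,3) = 10.1844
  k=4: S(4,0) = 89.9048; S(4,1) = 48.2549; S(4,2) = 25.9000; S(4,3) = 13.9014; S(4,4) = 7.4613
Terminal payoffs V(N, i) = max(K - S_T, 0):
  V(4,0) = 0.000000; V(4,1) = 0.000000; V(4,2) = 0.180000; V(4,3) = 12.178608; V(4,4) = 18.618660
Backward induction: V(k, i) = exp(-r*dt) * [p * V(k+1, i) + (1-p) * V(k+1, i+1)].
  V(3,0) = exp(-r*dt) * [p*0.000000 + (1-p)*0.000000] = 0.000000
  V(3,1) = exp(-r*dt) * [p*0.000000 + (1-p)*0.180000] = 0.097756
  V(3,2) = exp(-r*dt) * [p*0.180000 + (1-p)*12.178608] = 6.692777
  V(3,3) = exp(-r*dt) * [p*12.178608 + (1-p)*18.618660] = 15.434992
  V(2,0) = exp(-r*dt) * [p*0.000000 + (1-p)*0.097756] = 0.053091
  V(2,1) = exp(-r*dt) * [p*0.097756 + (1-p)*6.692777] = 3.677520
  V(2,2) = exp(-r*dt) * [p*6.692777 + (1-p)*15.434992] = 11.308074
  V(1,0) = exp(-r*dt) * [p*0.053091 + (1-p)*3.677520] = 2.020436
  V(1,1) = exp(-r*dt) * [p*3.677520 + (1-p)*11.308074] = 7.748789
  V(0,0) = exp(-r*dt) * [p*2.020436 + (1-p)*7.748789] = 5.091448


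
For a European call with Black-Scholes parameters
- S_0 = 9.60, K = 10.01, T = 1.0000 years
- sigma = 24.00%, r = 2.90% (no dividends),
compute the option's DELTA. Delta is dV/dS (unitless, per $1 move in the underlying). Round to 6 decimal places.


d1 = 0.0665771048; d2 = -0.1734228952
phi(d1) = 0.3980591014; exp(-qT) = 1.0000000000; exp(-rT) = 0.9714164645
N(d1) = 0.5265408135
Delta = exp(-qT) * N(d1) = 1.0000000000 * 0.5265408135 = 0.526541

Answer: Delta = 0.526541


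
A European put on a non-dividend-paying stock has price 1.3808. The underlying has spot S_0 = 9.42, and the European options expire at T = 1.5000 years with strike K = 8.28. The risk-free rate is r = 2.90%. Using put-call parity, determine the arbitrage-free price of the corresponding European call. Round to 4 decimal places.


Answer: Call price = 2.8733

Derivation:
Put-call parity: C - P = S_0 * exp(-qT) - K * exp(-rT).
S_0 * exp(-qT) = 9.4200 * 1.00000000 = 9.42000000
K * exp(-rT) = 8.2800 * 0.95743255 = 7.92754155
C = P + S*exp(-qT) - K*exp(-rT)
C = 1.3808 + 9.42000000 - 7.92754155 = 2.8733


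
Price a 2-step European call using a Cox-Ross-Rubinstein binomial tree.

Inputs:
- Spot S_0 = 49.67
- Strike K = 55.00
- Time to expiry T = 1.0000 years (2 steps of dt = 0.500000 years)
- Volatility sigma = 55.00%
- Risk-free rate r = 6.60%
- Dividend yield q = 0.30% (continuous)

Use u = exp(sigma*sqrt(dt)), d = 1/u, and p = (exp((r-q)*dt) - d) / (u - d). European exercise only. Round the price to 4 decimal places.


Answer: Price = V(0,0) = 9.8071

Derivation:
dt = T/N = 0.500000
u = exp(sigma*sqrt(dt)) = 1.475370; d = 1/u = 0.677796
p = (exp((r-q)*dt) - d) / (u - d) = 0.444103
Discount per step: exp(-r*dt) = 0.967539
Stock lattice S(k, i) with i counting down-moves:
  k=0: S(0,0) = 49.6700
  k=1: S(1,0) = 73.2816; S(1,1) = 33.6661
  k=2: S(2,0) = 108.1175; S(2,1) = 49.6700; S(2,2) = 22.8188
Terminal payoffs V(N, i) = max(S_T - K, 0):
  V(2,0) = 53.117499; V(2,1) = 0.000000; V(2,2) = 0.000000
Backward induction: V(k, i) = exp(-r*dt) * [p * V(k+1, i) + (1-p) * V(k+1, i+1)].
  V(1,0) = exp(-r*dt) * [p*53.117499 + (1-p)*0.000000] = 22.823909
  V(1,1) = exp(-r*dt) * [p*0.000000 + (1-p)*0.000000] = 0.000000
  V(0,0) = exp(-r*dt) * [p*22.823909 + (1-p)*0.000000] = 9.807142


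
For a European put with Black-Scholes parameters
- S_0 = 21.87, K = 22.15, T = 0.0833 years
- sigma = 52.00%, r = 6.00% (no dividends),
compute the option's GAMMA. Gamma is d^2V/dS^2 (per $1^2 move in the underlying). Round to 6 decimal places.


Answer: Gamma = 0.121511

Derivation:
d1 = 0.0235772492; d2 = -0.1265037955
phi(d1) = 0.3988314125; exp(-qT) = 1.0000000000; exp(-rT) = 0.9950144692
Gamma = exp(-qT) * phi(d1) / (S * sigma * sqrt(T)) = 1.0000000000 * 0.3988314125 / (21.8700 * 0.5200 * 0.2886173938) = 0.121511


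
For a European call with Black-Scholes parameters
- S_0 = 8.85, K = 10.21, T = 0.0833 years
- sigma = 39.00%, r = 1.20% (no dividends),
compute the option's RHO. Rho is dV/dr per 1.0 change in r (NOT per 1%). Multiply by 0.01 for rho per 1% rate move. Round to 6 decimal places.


Answer: Rho = 0.079744

Derivation:
d1 = -1.2048211095; d2 = -1.3173818931
phi(d1) = 0.1930636240; exp(-qT) = 1.0000000000; exp(-rT) = 0.9990008994
N(d2) = 0.0938553236
Rho = K*T*exp(-rT)*N(d2) = 10.2100 * 0.0833 * 0.9990008994 * 0.0938553236 = 0.079744


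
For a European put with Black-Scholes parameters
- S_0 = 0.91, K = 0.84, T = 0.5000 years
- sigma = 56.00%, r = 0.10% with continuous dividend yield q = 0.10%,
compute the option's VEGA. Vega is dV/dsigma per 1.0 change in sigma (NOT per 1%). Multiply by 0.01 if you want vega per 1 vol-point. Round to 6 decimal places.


d1 = 0.4001282608; d2 = 0.0041484633
phi(d1) = 0.3682512439; exp(-qT) = 0.9995001250; exp(-rT) = 0.9995001250
Vega = S * exp(-qT) * phi(d1) * sqrt(T) = 0.9100 * 0.9995001250 * 0.3682512439 * 0.7071067812 = 0.236839

Answer: Vega = 0.236839


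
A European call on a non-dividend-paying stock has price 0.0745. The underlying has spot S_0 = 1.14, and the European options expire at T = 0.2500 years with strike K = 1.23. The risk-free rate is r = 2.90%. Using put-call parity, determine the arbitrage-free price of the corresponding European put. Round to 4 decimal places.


Put-call parity: C - P = S_0 * exp(-qT) - K * exp(-rT).
S_0 * exp(-qT) = 1.1400 * 1.00000000 = 1.14000000
K * exp(-rT) = 1.2300 * 0.99277622 = 1.22111475
P = C - S*exp(-qT) + K*exp(-rT)
P = 0.0745 - 1.14000000 + 1.22111475 = 0.1556

Answer: Put price = 0.1556


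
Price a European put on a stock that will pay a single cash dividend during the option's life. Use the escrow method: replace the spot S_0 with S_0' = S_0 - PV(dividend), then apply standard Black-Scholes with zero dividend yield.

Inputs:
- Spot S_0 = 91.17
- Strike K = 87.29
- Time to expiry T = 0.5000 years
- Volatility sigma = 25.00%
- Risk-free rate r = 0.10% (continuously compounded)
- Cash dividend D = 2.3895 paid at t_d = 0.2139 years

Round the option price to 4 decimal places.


Answer: Price = 5.4617

Derivation:
PV(D) = D * exp(-r * t_d) = 2.3895 * 0.99978612 = 2.38898894
S_0' = S_0 - PV(D) = 91.1700 - 2.38898894 = 88.78101106
d1 = (ln(S_0'/K) + (r + sigma^2/2)*T) / (sigma*sqrt(T)) = 0.18702623
d2 = d1 - sigma*sqrt(T) = 0.01024954
exp(-rT) = 0.99950012
N(-d1) = 0.42582003; N(-d2) = 0.49591110
P = K * exp(-rT) * N(-d2) - S_0' * N(-d1) = 87.2900 * 0.99950012 * 0.49591110 - 88.78101106 * 0.42582003 = 5.4617


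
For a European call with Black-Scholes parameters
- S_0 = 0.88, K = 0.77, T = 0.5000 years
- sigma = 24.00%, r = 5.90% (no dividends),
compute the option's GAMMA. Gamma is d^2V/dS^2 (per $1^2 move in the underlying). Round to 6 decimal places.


Answer: Gamma = 1.546546

Derivation:
d1 = 1.0455245077; d2 = 0.8758188802
phi(d1) = 0.2309626474; exp(-qT) = 1.0000000000; exp(-rT) = 0.9709308776
Gamma = exp(-qT) * phi(d1) / (S * sigma * sqrt(T)) = 1.0000000000 * 0.2309626474 / (0.8800 * 0.2400 * 0.7071067812) = 1.546546


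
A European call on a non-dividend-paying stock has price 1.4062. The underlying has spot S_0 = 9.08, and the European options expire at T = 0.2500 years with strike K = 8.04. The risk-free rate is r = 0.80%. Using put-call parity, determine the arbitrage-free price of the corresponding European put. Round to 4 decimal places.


Put-call parity: C - P = S_0 * exp(-qT) - K * exp(-rT).
S_0 * exp(-qT) = 9.0800 * 1.00000000 = 9.08000000
K * exp(-rT) = 8.0400 * 0.99800200 = 8.02393607
P = C - S*exp(-qT) + K*exp(-rT)
P = 1.4062 - 9.08000000 + 8.02393607 = 0.3501

Answer: Put price = 0.3501


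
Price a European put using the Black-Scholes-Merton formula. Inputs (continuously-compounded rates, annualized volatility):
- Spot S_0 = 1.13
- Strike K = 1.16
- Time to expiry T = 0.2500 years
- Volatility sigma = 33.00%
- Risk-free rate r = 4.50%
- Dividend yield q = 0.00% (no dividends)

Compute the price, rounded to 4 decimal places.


Answer: Price = 0.0837

Derivation:
d1 = (ln(S/K) + (r - q + 0.5*sigma^2) * T) / (sigma * sqrt(T)) = -0.00812044
d2 = d1 - sigma * sqrt(T) = -0.17312044
exp(-rT) = 0.98881304; exp(-qT) = 1.00000000
P = K * exp(-rT) * N(-d2) - S_0 * exp(-qT) * N(-d1)
N(-d1) = 0.50323955; N(-d2) = 0.56872162
P = 1.1600 * 0.98881304 * 0.56872162 - 1.1300 * 1.00000000 * 0.50323955 = 0.0837


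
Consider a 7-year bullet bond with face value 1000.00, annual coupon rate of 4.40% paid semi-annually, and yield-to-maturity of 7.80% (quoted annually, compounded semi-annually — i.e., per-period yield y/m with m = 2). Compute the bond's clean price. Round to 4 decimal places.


Coupon per period c = face * coupon_rate / m = 22.000000
Periods per year m = 2; per-period yield y/m = 0.039000
Number of cashflows N = 14
Cashflows (t years, CF_t, discount factor 1/(1+y/m)^(m*t), PV):
  t = 0.5000: CF_t = 22.000000, DF = 0.962464, PV = 21.174206
  t = 1.0000: CF_t = 22.000000, DF = 0.926337, PV = 20.379409
  t = 1.5000: CF_t = 22.000000, DF = 0.891566, PV = 19.614446
  t = 2.0000: CF_t = 22.000000, DF = 0.858100, PV = 18.878196
  t = 2.5000: CF_t = 22.000000, DF = 0.825890, PV = 18.169582
  t = 3.0000: CF_t = 22.000000, DF = 0.794889, PV = 17.487567
  t = 3.5000: CF_t = 22.000000, DF = 0.765052, PV = 16.831152
  t = 4.0000: CF_t = 22.000000, DF = 0.736335, PV = 16.199377
  t = 4.5000: CF_t = 22.000000, DF = 0.708696, PV = 15.591315
  t = 5.0000: CF_t = 22.000000, DF = 0.682094, PV = 15.006078
  t = 5.5000: CF_t = 22.000000, DF = 0.656491, PV = 14.442809
  t = 6.0000: CF_t = 22.000000, DF = 0.631849, PV = 13.900682
  t = 6.5000: CF_t = 22.000000, DF = 0.608132, PV = 13.378905
  t = 7.0000: CF_t = 1022.000000, DF = 0.585305, PV = 598.181848
Price P = sum_t PV_t = 819.235572

Answer: Price = 819.2356


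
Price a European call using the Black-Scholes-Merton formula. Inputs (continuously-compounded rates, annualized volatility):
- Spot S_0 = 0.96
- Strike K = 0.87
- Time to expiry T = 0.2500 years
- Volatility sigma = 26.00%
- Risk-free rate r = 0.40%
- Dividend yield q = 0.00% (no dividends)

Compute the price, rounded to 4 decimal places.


d1 = (ln(S/K) + (r - q + 0.5*sigma^2) * T) / (sigma * sqrt(T)) = 0.82992364
d2 = d1 - sigma * sqrt(T) = 0.69992364
exp(-rT) = 0.99900050; exp(-qT) = 1.00000000
C = S_0 * exp(-qT) * N(d1) - K * exp(-rT) * N(d2)
N(d1) = 0.79670902; N(d2) = 0.75801250
C = 0.9600 * 1.00000000 * 0.79670902 - 0.8700 * 0.99900050 * 0.75801250 = 0.1060

Answer: Price = 0.1060


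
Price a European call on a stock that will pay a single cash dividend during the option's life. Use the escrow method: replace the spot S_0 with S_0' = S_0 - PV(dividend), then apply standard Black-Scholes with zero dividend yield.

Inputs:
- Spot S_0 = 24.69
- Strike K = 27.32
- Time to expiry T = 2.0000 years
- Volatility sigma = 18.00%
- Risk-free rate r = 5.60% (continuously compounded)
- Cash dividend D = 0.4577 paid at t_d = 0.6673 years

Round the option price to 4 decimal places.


PV(D) = D * exp(-r * t_d) = 0.4577 * 0.96332080 = 0.44091193
S_0' = S_0 - PV(D) = 24.6900 - 0.44091193 = 24.24908807
d1 = (ln(S_0'/K) + (r + sigma^2/2)*T) / (sigma*sqrt(T)) = 0.09883772
d2 = d1 - sigma*sqrt(T) = -0.15572072
exp(-rT) = 0.89404426
N(d1) = 0.53936644; N(d2) = 0.43812658
C = S_0' * N(d1) - K * exp(-rT) * N(d2) = 24.24908807 * 0.53936644 - 27.3200 * 0.89404426 * 0.43812658 = 2.3778

Answer: Price = 2.3778


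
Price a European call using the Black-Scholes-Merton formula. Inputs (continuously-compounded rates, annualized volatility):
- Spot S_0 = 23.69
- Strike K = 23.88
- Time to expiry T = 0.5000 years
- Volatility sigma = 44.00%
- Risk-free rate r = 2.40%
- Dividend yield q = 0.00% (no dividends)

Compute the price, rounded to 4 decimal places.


Answer: Price = 2.9704

Derivation:
d1 = (ln(S/K) + (r - q + 0.5*sigma^2) * T) / (sigma * sqrt(T)) = 0.16845768
d2 = d1 - sigma * sqrt(T) = -0.14266930
exp(-rT) = 0.98807171; exp(-qT) = 1.00000000
C = S_0 * exp(-qT) * N(d1) - K * exp(-rT) * N(d2)
N(d1) = 0.56688838; N(d2) = 0.44327568
C = 23.6900 * 1.00000000 * 0.56688838 - 23.8800 * 0.98807171 * 0.44327568 = 2.9704


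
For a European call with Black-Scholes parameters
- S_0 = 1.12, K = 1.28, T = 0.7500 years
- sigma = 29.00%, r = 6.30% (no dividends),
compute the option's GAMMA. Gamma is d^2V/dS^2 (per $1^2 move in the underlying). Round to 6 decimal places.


d1 = -0.2179751803; d2 = -0.4691225474
phi(d1) = 0.3895764628; exp(-qT) = 1.0000000000; exp(-rT) = 0.9538489056
Gamma = exp(-qT) * phi(d1) / (S * sigma * sqrt(T)) = 1.0000000000 * 0.3895764628 / (1.1200 * 0.2900 * 0.8660254038) = 1.384988

Answer: Gamma = 1.384988


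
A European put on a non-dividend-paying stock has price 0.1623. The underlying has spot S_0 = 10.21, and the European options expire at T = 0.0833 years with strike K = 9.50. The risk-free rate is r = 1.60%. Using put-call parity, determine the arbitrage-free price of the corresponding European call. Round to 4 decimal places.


Put-call parity: C - P = S_0 * exp(-qT) - K * exp(-rT).
S_0 * exp(-qT) = 10.2100 * 1.00000000 = 10.21000000
K * exp(-rT) = 9.5000 * 0.99866809 = 9.48734683
C = P + S*exp(-qT) - K*exp(-rT)
C = 0.1623 + 10.21000000 - 9.48734683 = 0.8850

Answer: Call price = 0.8850


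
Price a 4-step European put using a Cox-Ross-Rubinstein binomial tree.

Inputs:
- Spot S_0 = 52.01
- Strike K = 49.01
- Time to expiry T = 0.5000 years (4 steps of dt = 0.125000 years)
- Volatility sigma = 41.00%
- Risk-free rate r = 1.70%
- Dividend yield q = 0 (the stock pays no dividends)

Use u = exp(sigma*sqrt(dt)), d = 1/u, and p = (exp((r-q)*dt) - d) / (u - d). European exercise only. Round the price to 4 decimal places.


Answer: Price = V(0,0) = 4.3312

Derivation:
dt = T/N = 0.125000
u = exp(sigma*sqrt(dt)) = 1.155990; d = 1/u = 0.865060
p = (exp((r-q)*dt) - d) / (u - d) = 0.471136
Discount per step: exp(-r*dt) = 0.997877
Stock lattice S(k, i) with i counting down-moves:
  k=0: S(0,0) = 52.0100
  k=1: S(1,0) = 60.1230; S(1,1) = 44.9917
  k=2: S(2,0) = 69.5016; S(2,1) = 52.0100; S(2,2) = 38.9205
  k=3: S(3,0) = 80.3431; S(3,1) = 60.1230; S(3,2) = 44.9917; S(3,3) = 33.6686
  k=4: S(4,0) = 92.8758; S(4,1) = 69.5016; S(4,2) = 52.0100; S(4,3) = 38.9205; S(4,4) = 29.1253
Terminal payoffs V(N, i) = max(K - S_T, 0):
  V(4,0) = 0.000000; V(4,1) = 0.000000; V(4,2) = 0.000000; V(4,3) = 10.089456; V(4,4) = 19.884664
Backward induction: V(k, i) = exp(-r*dt) * [p * V(k+1, i) + (1-p) * V(k+1, i+1)].
  V(3,0) = exp(-r*dt) * [p*0.000000 + (1-p)*0.000000] = 0.000000
  V(3,1) = exp(-r*dt) * [p*0.000000 + (1-p)*0.000000] = 0.000000
  V(3,2) = exp(-r*dt) * [p*0.000000 + (1-p)*10.089456] = 5.324623
  V(3,3) = exp(-r*dt) * [p*10.089456 + (1-p)*19.884664] = 15.237375
  V(2,0) = exp(-r*dt) * [p*0.000000 + (1-p)*0.000000] = 0.000000
  V(2,1) = exp(-r*dt) * [p*0.000000 + (1-p)*5.324623] = 2.810024
  V(2,2) = exp(-r*dt) * [p*5.324623 + (1-p)*15.237375] = 10.544689
  V(1,0) = exp(-r*dt) * [p*0.000000 + (1-p)*2.810024] = 1.482966
  V(1,1) = exp(-r*dt) * [p*2.810024 + (1-p)*10.544689] = 6.885961
  V(0,0) = exp(-r*dt) * [p*1.482966 + (1-p)*6.885961] = 4.331202


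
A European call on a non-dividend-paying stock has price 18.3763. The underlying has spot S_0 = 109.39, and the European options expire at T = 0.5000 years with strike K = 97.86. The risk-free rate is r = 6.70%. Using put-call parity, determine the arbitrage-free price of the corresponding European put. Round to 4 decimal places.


Put-call parity: C - P = S_0 * exp(-qT) - K * exp(-rT).
S_0 * exp(-qT) = 109.3900 * 1.00000000 = 109.39000000
K * exp(-rT) = 97.8600 * 0.96705491 = 94.63599361
P = C - S*exp(-qT) + K*exp(-rT)
P = 18.3763 - 109.39000000 + 94.63599361 = 3.6223

Answer: Put price = 3.6223


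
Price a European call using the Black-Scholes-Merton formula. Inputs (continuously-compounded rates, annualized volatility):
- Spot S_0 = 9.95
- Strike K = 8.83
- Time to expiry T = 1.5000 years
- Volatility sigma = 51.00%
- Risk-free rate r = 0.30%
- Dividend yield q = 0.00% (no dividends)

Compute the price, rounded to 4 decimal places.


d1 = (ln(S/K) + (r - q + 0.5*sigma^2) * T) / (sigma * sqrt(T)) = 0.51069866
d2 = d1 - sigma * sqrt(T) = -0.11392123
exp(-rT) = 0.99551011; exp(-qT) = 1.00000000
C = S_0 * exp(-qT) * N(d1) - K * exp(-rT) * N(d2)
N(d1) = 0.69521896; N(d2) = 0.45465012
C = 9.9500 * 1.00000000 * 0.69521896 - 8.8300 * 0.99551011 * 0.45465012 = 2.9209

Answer: Price = 2.9209


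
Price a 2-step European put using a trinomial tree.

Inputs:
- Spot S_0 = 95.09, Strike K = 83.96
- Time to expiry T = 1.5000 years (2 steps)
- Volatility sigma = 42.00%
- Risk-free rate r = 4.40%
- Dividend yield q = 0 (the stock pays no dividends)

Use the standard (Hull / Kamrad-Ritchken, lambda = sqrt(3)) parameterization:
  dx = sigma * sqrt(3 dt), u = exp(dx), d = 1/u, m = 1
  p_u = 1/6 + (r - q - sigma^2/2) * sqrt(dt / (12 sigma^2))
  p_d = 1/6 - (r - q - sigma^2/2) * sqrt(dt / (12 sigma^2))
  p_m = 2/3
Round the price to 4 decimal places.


dt = T/N = 0.750000; dx = sigma*sqrt(3*dt) = 0.630000
u = exp(dx) = 1.877611; d = 1/u = 0.532592
p_u = 0.140357, p_m = 0.666667, p_d = 0.192976
Discount per step: exp(-r*dt) = 0.967539
Stock lattice S(k, j) with j the centered position index:
  k=0: S(0,+0) = 95.0900
  k=1: S(1,-1) = 50.6442; S(1,+0) = 95.0900; S(1,+1) = 178.5420
  k=2: S(2,-2) = 26.9727; S(2,-1) = 50.6442; S(2,+0) = 95.0900; S(2,+1) = 178.5420; S(2,+2) = 335.2323
Terminal payoffs V(N, j) = max(K - S_T, 0):
  V(2,-2) = 56.987339; V(2,-1) = 33.315846; V(2,+0) = 0.000000; V(2,+1) = 0.000000; V(2,+2) = 0.000000
Backward induction: V(k, j) = exp(-r*dt) * [p_u * V(k+1, j+1) + p_m * V(k+1, j) + p_d * V(k+1, j-1)]
  V(1,-1) = exp(-r*dt) * [p_u*0.000000 + p_m*33.315846 + p_d*56.987339] = 32.129791
  V(1,+0) = exp(-r*dt) * [p_u*0.000000 + p_m*0.000000 + p_d*33.315846] = 6.220465
  V(1,+1) = exp(-r*dt) * [p_u*0.000000 + p_m*0.000000 + p_d*0.000000] = 0.000000
  V(0,+0) = exp(-r*dt) * [p_u*0.000000 + p_m*6.220465 + p_d*32.129791] = 10.011374

Answer: Price = V(0,0) = 10.0114


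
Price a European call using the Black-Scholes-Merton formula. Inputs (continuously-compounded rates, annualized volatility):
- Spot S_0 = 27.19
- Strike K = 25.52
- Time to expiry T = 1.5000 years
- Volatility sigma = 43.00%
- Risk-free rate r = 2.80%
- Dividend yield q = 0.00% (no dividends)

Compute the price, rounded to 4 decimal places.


d1 = (ln(S/K) + (r - q + 0.5*sigma^2) * T) / (sigma * sqrt(T)) = 0.46343169
d2 = d1 - sigma * sqrt(T) = -0.06320861
exp(-rT) = 0.95886978; exp(-qT) = 1.00000000
C = S_0 * exp(-qT) * N(d1) - K * exp(-rT) * N(d2)
N(d1) = 0.67847251; N(d2) = 0.47480020
C = 27.1900 * 1.00000000 * 0.67847251 - 25.5200 * 0.95886978 * 0.47480020 = 6.8291

Answer: Price = 6.8291


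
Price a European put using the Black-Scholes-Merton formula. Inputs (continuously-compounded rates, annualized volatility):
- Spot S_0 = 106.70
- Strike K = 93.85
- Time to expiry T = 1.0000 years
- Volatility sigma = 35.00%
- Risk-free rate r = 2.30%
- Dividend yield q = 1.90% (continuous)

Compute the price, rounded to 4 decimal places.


d1 = (ln(S/K) + (r - q + 0.5*sigma^2) * T) / (sigma * sqrt(T)) = 0.55306684
d2 = d1 - sigma * sqrt(T) = 0.20306684
exp(-rT) = 0.97726248; exp(-qT) = 0.98117936
P = K * exp(-rT) * N(-d2) - S_0 * exp(-qT) * N(-d1)
N(-d1) = 0.29010882; N(-d2) = 0.41954139
P = 93.8500 * 0.97726248 * 0.41954139 - 106.7000 * 0.98117936 * 0.29010882 = 8.1067

Answer: Price = 8.1067


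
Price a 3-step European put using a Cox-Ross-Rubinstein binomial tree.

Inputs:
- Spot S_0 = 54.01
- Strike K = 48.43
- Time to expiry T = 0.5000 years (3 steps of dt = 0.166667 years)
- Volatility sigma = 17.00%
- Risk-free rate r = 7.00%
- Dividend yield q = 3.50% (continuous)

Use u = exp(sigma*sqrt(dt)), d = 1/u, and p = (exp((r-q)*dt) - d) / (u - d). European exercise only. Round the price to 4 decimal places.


Answer: Price = V(0,0) = 0.4738

Derivation:
dt = T/N = 0.166667
u = exp(sigma*sqrt(dt)) = 1.071867; d = 1/u = 0.932951
p = (exp((r-q)*dt) - d) / (u - d) = 0.524771
Discount per step: exp(-r*dt) = 0.988401
Stock lattice S(k, i) with i counting down-moves:
  k=0: S(0,0) = 54.0100
  k=1: S(1,0) = 57.8915; S(1,1) = 50.3887
  k=2: S(2,0) = 62.0521; S(2,1) = 54.0100; S(2,2) = 47.0102
  k=3: S(3,0) = 66.5116; S(3,1) = 57.8915; S(3,2) = 50.3887; S(3,3) = 43.8582
Terminal payoffs V(N, i) = max(K - S_T, 0):
  V(3,0) = 0.000000; V(3,1) = 0.000000; V(3,2) = 0.000000; V(3,3) = 4.571761
Backward induction: V(k, i) = exp(-r*dt) * [p * V(k+1, i) + (1-p) * V(k+1, i+1)].
  V(2,0) = exp(-r*dt) * [p*0.000000 + (1-p)*0.000000] = 0.000000
  V(2,1) = exp(-r*dt) * [p*0.000000 + (1-p)*0.000000] = 0.000000
  V(2,2) = exp(-r*dt) * [p*0.000000 + (1-p)*4.571761] = 2.147434
  V(1,0) = exp(-r*dt) * [p*0.000000 + (1-p)*0.000000] = 0.000000
  V(1,1) = exp(-r*dt) * [p*0.000000 + (1-p)*2.147434] = 1.008686
  V(0,0) = exp(-r*dt) * [p*0.000000 + (1-p)*1.008686] = 0.473797


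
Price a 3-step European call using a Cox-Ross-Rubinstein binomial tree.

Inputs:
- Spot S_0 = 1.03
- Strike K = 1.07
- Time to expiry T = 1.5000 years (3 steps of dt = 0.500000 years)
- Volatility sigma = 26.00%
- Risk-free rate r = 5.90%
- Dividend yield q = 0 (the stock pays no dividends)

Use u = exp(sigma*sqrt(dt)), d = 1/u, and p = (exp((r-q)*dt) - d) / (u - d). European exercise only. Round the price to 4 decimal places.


Answer: Price = V(0,0) = 0.1621

Derivation:
dt = T/N = 0.500000
u = exp(sigma*sqrt(dt)) = 1.201833; d = 1/u = 0.832062
p = (exp((r-q)*dt) - d) / (u - d) = 0.535135
Discount per step: exp(-r*dt) = 0.970931
Stock lattice S(k, i) with i counting down-moves:
  k=0: S(0,0) = 1.0300
  k=1: S(1,0) = 1.2379; S(1,1) = 0.8570
  k=2: S(2,0) = 1.4877; S(2,1) = 1.0300; S(2,2) = 0.7131
  k=3: S(3,0) = 1.7880; S(3,1) = 1.2379; S(3,2) = 0.8570; S(3,3) = 0.5933
Terminal payoffs V(N, i) = max(S_T - K, 0):
  V(3,0) = 0.718008; V(3,1) = 0.167888; V(3,2) = 0.000000; V(3,3) = 0.000000
Backward induction: V(k, i) = exp(-r*dt) * [p * V(k+1, i) + (1-p) * V(k+1, i+1)].
  V(2,0) = exp(-r*dt) * [p*0.718008 + (1-p)*0.167888] = 0.448838
  V(2,1) = exp(-r*dt) * [p*0.167888 + (1-p)*0.000000] = 0.087231
  V(2,2) = exp(-r*dt) * [p*0.000000 + (1-p)*0.000000] = 0.000000
  V(1,0) = exp(-r*dt) * [p*0.448838 + (1-p)*0.087231] = 0.272579
  V(1,1) = exp(-r*dt) * [p*0.087231 + (1-p)*0.000000] = 0.045323
  V(0,0) = exp(-r*dt) * [p*0.272579 + (1-p)*0.045323] = 0.162083


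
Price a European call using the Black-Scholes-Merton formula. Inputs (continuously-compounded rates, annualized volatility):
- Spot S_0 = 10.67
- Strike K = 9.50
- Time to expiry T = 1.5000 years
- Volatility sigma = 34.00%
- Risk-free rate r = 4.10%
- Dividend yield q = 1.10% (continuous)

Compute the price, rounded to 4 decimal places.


Answer: Price = 2.4997

Derivation:
d1 = (ln(S/K) + (r - q + 0.5*sigma^2) * T) / (sigma * sqrt(T)) = 0.59518822
d2 = d1 - sigma * sqrt(T) = 0.17877497
exp(-rT) = 0.94035295; exp(-qT) = 0.98363538
C = S_0 * exp(-qT) * N(d1) - K * exp(-rT) * N(d2)
N(d1) = 0.72414117; N(d2) = 0.57094280
C = 10.6700 * 0.98363538 * 0.72414117 - 9.5000 * 0.94035295 * 0.57094280 = 2.4997


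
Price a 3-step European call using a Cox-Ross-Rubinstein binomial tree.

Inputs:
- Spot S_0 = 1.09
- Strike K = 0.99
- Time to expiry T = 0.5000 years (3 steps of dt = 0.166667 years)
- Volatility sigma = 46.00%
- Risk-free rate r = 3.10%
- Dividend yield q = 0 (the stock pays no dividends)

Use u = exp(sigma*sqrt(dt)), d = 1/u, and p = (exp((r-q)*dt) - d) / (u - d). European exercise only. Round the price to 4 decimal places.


Answer: Price = V(0,0) = 0.2043

Derivation:
dt = T/N = 0.166667
u = exp(sigma*sqrt(dt)) = 1.206585; d = 1/u = 0.828785
p = (exp((r-q)*dt) - d) / (u - d) = 0.466900
Discount per step: exp(-r*dt) = 0.994847
Stock lattice S(k, i) with i counting down-moves:
  k=0: S(0,0) = 1.0900
  k=1: S(1,0) = 1.3152; S(1,1) = 0.9034
  k=2: S(2,0) = 1.5869; S(2,1) = 1.0900; S(2,2) = 0.7487
  k=3: S(3,0) = 1.9147; S(3,1) = 1.3152; S(3,2) = 0.9034; S(3,3) = 0.6205
Terminal payoffs V(N, i) = max(S_T - K, 0):
  V(3,0) = 0.924699; V(3,1) = 0.325178; V(3,2) = 0.000000; V(3,3) = 0.000000
Backward induction: V(k, i) = exp(-r*dt) * [p * V(k+1, i) + (1-p) * V(k+1, i+1)].
  V(2,0) = exp(-r*dt) * [p*0.924699 + (1-p)*0.325178] = 0.601976
  V(2,1) = exp(-r*dt) * [p*0.325178 + (1-p)*0.000000] = 0.151043
  V(2,2) = exp(-r*dt) * [p*0.000000 + (1-p)*0.000000] = 0.000000
  V(1,0) = exp(-r*dt) * [p*0.601976 + (1-p)*0.151043] = 0.359720
  V(1,1) = exp(-r*dt) * [p*0.151043 + (1-p)*0.000000] = 0.070159
  V(0,0) = exp(-r*dt) * [p*0.359720 + (1-p)*0.070159] = 0.204297


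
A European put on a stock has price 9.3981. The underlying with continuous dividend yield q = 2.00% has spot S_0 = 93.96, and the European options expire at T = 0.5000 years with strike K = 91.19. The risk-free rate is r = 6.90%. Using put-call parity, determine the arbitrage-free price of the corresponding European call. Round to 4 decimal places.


Answer: Call price = 14.3256

Derivation:
Put-call parity: C - P = S_0 * exp(-qT) - K * exp(-rT).
S_0 * exp(-qT) = 93.9600 * 0.99004983 = 93.02508238
K * exp(-rT) = 91.1900 * 0.96608834 = 88.09759570
C = P + S*exp(-qT) - K*exp(-rT)
C = 9.3981 + 93.02508238 - 88.09759570 = 14.3256


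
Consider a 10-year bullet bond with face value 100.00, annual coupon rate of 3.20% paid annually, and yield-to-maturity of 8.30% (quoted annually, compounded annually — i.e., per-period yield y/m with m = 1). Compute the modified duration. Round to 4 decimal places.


Coupon per period c = face * coupon_rate / m = 3.200000
Periods per year m = 1; per-period yield y/m = 0.083000
Number of cashflows N = 10
Cashflows (t years, CF_t, discount factor 1/(1+y/m)^(m*t), PV):
  t = 1.0000: CF_t = 3.200000, DF = 0.923361, PV = 2.954755
  t = 2.0000: CF_t = 3.200000, DF = 0.852596, PV = 2.728306
  t = 3.0000: CF_t = 3.200000, DF = 0.787254, PV = 2.519211
  t = 4.0000: CF_t = 3.200000, DF = 0.726919, PV = 2.326142
  t = 5.0000: CF_t = 3.200000, DF = 0.671209, PV = 2.147869
  t = 6.0000: CF_t = 3.200000, DF = 0.619768, PV = 1.983258
  t = 7.0000: CF_t = 3.200000, DF = 0.572270, PV = 1.831263
  t = 8.0000: CF_t = 3.200000, DF = 0.528412, PV = 1.690917
  t = 9.0000: CF_t = 3.200000, DF = 0.487915, PV = 1.561327
  t = 10.0000: CF_t = 103.200000, DF = 0.450521, PV = 46.493809
Price P = sum_t PV_t = 66.236858
First compute Macaulay numerator sum_t t * PV_t:
  t * PV_t at t = 1.0000: 2.954755
  t * PV_t at t = 2.0000: 5.456612
  t * PV_t at t = 3.0000: 7.557634
  t * PV_t at t = 4.0000: 9.304566
  t * PV_t at t = 5.0000: 10.739343
  t * PV_t at t = 6.0000: 11.899549
  t * PV_t at t = 7.0000: 12.818843
  t * PV_t at t = 8.0000: 13.527337
  t * PV_t at t = 9.0000: 14.051943
  t * PV_t at t = 10.0000: 464.938094
Macaulay duration D = 553.248676 / 66.236858 = 8.352580
Modified duration = D / (1 + y/m) = 8.352580 / (1 + 0.083000) = 7.712447

Answer: Modified duration = 7.7124


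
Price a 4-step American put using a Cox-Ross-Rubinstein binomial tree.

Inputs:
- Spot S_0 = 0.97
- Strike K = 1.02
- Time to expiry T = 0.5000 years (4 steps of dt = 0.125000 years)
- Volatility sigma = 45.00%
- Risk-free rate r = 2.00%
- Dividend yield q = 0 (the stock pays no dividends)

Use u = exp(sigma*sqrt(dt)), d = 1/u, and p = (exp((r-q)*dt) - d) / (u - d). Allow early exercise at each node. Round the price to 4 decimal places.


Answer: Price = V(0,0) = 0.1483

Derivation:
dt = T/N = 0.125000
u = exp(sigma*sqrt(dt)) = 1.172454; d = 1/u = 0.852912
p = (exp((r-q)*dt) - d) / (u - d) = 0.468142
Discount per step: exp(-r*dt) = 0.997503
Stock lattice S(k, i) with i counting down-moves:
  k=0: S(0,0) = 0.9700
  k=1: S(1,0) = 1.1373; S(1,1) = 0.8273
  k=2: S(2,0) = 1.3334; S(2,1) = 0.9700; S(2,2) = 0.7056
  k=3: S(3,0) = 1.5634; S(3,1) = 1.1373; S(3,2) = 0.8273; S(3,3) = 0.6018
  k=4: S(4,0) = 1.8330; S(4,1) = 1.3334; S(4,2) = 0.9700; S(4,3) = 0.7056; S(4,4) = 0.5133
Terminal payoffs V(N, i) = max(K - S_T, 0):
  V(4,0) = 0.000000; V(4,1) = 0.000000; V(4,2) = 0.050000; V(4,3) = 0.314365; V(4,4) = 0.506680
Backward induction: V(k, i) = exp(-r*dt) * [p * V(k+1, i) + (1-p) * V(k+1, i+1)]; then take max(V_cont, immediate exercise) for American.
  V(3,0) = exp(-r*dt) * [p*0.000000 + (1-p)*0.000000] = 0.000000; exercise = 0.000000; V(3,0) = max -> 0.000000
  V(3,1) = exp(-r*dt) * [p*0.000000 + (1-p)*0.050000] = 0.026526; exercise = 0.000000; V(3,1) = max -> 0.026526
  V(3,2) = exp(-r*dt) * [p*0.050000 + (1-p)*0.314365] = 0.190129; exercise = 0.192675; V(3,2) = max -> 0.192675
  V(3,3) = exp(-r*dt) * [p*0.314365 + (1-p)*0.506680] = 0.415609; exercise = 0.418156; V(3,3) = max -> 0.418156
  V(2,0) = exp(-r*dt) * [p*0.000000 + (1-p)*0.026526] = 0.014073; exercise = 0.000000; V(2,0) = max -> 0.014073
  V(2,1) = exp(-r*dt) * [p*0.026526 + (1-p)*0.192675] = 0.114607; exercise = 0.050000; V(2,1) = max -> 0.114607
  V(2,2) = exp(-r*dt) * [p*0.192675 + (1-p)*0.418156] = 0.311818; exercise = 0.314365; V(2,2) = max -> 0.314365
  V(1,0) = exp(-r*dt) * [p*0.014073 + (1-p)*0.114607] = 0.067374; exercise = 0.000000; V(1,0) = max -> 0.067374
  V(1,1) = exp(-r*dt) * [p*0.114607 + (1-p)*0.314365] = 0.220298; exercise = 0.192675; V(1,1) = max -> 0.220298
  V(0,0) = exp(-r*dt) * [p*0.067374 + (1-p)*0.220298] = 0.148337; exercise = 0.050000; V(0,0) = max -> 0.148337
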